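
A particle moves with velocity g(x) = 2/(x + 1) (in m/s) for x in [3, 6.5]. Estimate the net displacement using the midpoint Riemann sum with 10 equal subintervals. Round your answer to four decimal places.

Δx = (6.5 − 3)/10 = 0.35.
Midpoints: 3.175, 3.525, 3.875, 4.225, 4.575, 4.925, 5.275, 5.625, 5.975, 6.325.
g(3.175) = 80/167, g(3.525) = 80/181, g(3.875) = 16/39, g(4.225) = 80/209, g(4.575) = 80/223, g(4.925) = 80/237, g(5.275) = 80/251, g(5.625) = 16/53, g(5.975) = 80/279, g(6.325) = 80/293.
Sum = Δx · [g(3.175) + g(3.525) + g(3.875) + ...].
Sum ≈ 1.2568.

1.2568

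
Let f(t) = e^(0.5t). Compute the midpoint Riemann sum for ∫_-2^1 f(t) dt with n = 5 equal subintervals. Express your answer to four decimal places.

Δt = (1 − (-2))/5 = 0.6.
Midpoints: -1.7, -1.1, -0.5, 0.1, 0.7.
f(-1.7) ≈ 0.4274, f(-1.1) ≈ 0.5769, f(-0.5) ≈ 0.7788, f(0.1) ≈ 1.0513, f(0.7) ≈ 1.4191.
Sum = Δt · [f(-1.7) + f(-1.1) + f(-0.5) + f(0.1) + f(0.7)].
Sum ≈ 2.5521.

2.5521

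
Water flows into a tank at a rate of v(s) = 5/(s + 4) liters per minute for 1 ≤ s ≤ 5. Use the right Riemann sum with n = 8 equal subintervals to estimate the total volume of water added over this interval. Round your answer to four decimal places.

2.8307

Δs = (5 − 1)/8 = 0.5.
Right endpoints: 1.5, 2, 2.5, 3, 3.5, 4, 4.5, 5.
v(1.5) = 10/11, v(2) = 5/6, v(2.5) = 10/13, v(3) = 5/7, v(3.5) = 2/3, v(4) = 0.625, v(4.5) = 10/17, v(5) = 5/9.
Sum = Δs · [v(1.5) + v(2) + v(2.5) + ...].
Sum ≈ 2.8307.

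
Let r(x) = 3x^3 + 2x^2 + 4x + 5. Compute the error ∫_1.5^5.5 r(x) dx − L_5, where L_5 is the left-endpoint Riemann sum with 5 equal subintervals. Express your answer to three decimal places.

Exact integral: ∫_1.5^5.5 r(x) dx ≈ 867.16667.
L_5 = 657.06.
Error ≈ 867.16667 − 657.06 ≈ 210.107.

210.107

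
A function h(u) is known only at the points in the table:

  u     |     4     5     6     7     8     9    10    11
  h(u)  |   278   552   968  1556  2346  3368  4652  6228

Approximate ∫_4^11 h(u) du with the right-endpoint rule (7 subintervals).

Δu = 1.
Sum = 1·[552 + 968 + 1556 + 2346 + 3368 + 4652 + 6228] = 19670.

19670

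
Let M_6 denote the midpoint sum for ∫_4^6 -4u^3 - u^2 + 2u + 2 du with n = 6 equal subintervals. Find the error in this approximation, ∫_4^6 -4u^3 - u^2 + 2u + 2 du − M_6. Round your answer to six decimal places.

Exact integral: ∫_4^6 f(u) du ≈ -1066.66666667.
M_6 ≈ -1065.53703704.
Error ≈ -1066.66666667 − (-1065.53703704) ≈ -1.129630.

-1.129630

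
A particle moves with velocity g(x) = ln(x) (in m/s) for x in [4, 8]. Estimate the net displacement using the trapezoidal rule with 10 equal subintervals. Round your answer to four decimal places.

7.0887

Δx = (8 − 4)/10 = 0.4.
g(4) ≈ 1.3863, g(4.4) ≈ 1.4816, g(4.8) ≈ 1.5686, g(5.2) ≈ 1.6487, g(5.6) ≈ 1.7228, g(6) ≈ 1.7918, g(6.4) ≈ 1.8563, g(6.8) ≈ 1.9169, g(7.2) ≈ 1.9741, g(7.6) ≈ 2.0281, g(8) ≈ 2.0794.
T_10 = (Δx/2)·[g(x_0) + 2g(x_1) + ... + 2g(x_{9}) + g(x_10)].
Sum ≈ 7.0887.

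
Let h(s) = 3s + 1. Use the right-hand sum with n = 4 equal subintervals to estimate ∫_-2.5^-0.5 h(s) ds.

Δs = (-0.5 − (-2.5))/4 = 0.5.
Right endpoints: -2, -1.5, -1, -0.5.
h(-2) = -5, h(-1.5) = -3.5, h(-1) = -2, h(-0.5) = -0.5.
Sum = Δs · [h(-2) + h(-1.5) + h(-1) + h(-0.5)].
Sum = -5.5.

-5.5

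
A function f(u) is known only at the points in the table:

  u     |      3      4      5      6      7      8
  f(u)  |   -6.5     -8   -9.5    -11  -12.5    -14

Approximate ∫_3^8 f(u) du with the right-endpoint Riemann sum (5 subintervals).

-55

Δu = 1.
Sum = 1·[(-8) + (-9.5) + (-11) + (-12.5) + (-14)] = -55.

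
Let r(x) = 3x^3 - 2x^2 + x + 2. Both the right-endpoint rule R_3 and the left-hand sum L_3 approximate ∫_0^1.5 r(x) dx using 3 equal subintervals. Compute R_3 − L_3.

R_3 = 7.75.
L_3 = 4.1875.
R_3 − L_3 = 3.5625.

3.5625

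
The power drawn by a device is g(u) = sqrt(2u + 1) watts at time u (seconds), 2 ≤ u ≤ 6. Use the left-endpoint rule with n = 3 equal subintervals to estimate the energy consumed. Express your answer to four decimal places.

Δu = (6 − 2)/3 = 4/3.
Left endpoints: 2, 10/3, 14/3.
g(2) ≈ 2.2361, g(10/3) ≈ 2.7689, g(14/3) ≈ 3.2146.
Sum = Δu · [g(2) + g(10/3) + g(14/3)].
Sum ≈ 10.9593.

10.9593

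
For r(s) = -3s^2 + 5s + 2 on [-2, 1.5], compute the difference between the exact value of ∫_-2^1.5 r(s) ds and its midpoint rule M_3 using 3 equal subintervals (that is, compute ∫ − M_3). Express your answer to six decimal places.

-1.190972

Exact integral: ∫_-2^1.5 r(s) ds = -8.75.
M_3 ≈ -7.55902778.
Error ≈ -8.75 − (-7.55902778) ≈ -1.190972.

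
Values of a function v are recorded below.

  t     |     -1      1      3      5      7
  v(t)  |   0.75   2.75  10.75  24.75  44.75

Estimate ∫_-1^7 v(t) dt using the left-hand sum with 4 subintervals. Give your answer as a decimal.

Δt = 2.
Sum = 2·[0.75 + 2.75 + 10.75 + 24.75] = 78.

78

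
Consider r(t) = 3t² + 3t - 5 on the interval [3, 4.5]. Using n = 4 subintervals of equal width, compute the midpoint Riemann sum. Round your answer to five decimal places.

73.44727

Δt = (4.5 − 3)/4 = 0.375.
Midpoints: 3.1875, 3.5625, 3.9375, 4.3125.
r(3.1875) = 35.04296875, r(3.5625) = 43.76171875, r(3.9375) = 53.32421875, r(4.3125) = 63.73046875.
Sum = Δt · [r(3.1875) + r(3.5625) + r(3.9375) + r(4.3125)].
Sum ≈ 73.44727.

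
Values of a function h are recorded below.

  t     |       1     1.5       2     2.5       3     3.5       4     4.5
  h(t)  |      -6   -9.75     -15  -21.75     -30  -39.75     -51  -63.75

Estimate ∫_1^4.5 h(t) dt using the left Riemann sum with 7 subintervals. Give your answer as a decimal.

-86.625

Δt = 0.5.
Sum = 0.5·[(-6) + (-9.75) + (-15) + (-21.75) + (-30) + (-39.75) + (-51)] = -86.625.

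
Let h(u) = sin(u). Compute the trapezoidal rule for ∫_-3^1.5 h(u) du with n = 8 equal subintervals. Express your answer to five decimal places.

Δu = (1.5 − (-3))/8 = 0.5625.
h(-3) ≈ -0.14112, h(-2.4375) ≈ -0.64734, h(-1.875) ≈ -0.95409, h(-1.3125) ≈ -0.96683, h(-0.75) ≈ -0.68164, h(-0.1875) ≈ -0.18640, h(0.375) ≈ 0.36627, h(0.9375) ≈ 0.80608, h(1.5) ≈ 0.99749.
T_8 = (Δu/2)·[h(u_0) + 2h(u_1) + ... + 2h(u_{7}) + h(u_8)].
Sum ≈ -1.03261.

-1.03261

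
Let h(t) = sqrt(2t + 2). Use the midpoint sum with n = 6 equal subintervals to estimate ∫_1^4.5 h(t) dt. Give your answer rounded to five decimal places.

9.49709

Δt = (4.5 − 1)/6 = 7/12.
Midpoints: 31/24, 1.875, 59/24, 73/24, 3.625, 101/24.
h(31/24) ≈ 2.14087, h(1.875) ≈ 2.39792, h(59/24) ≈ 2.62996, h(73/24) ≈ 2.84312, h(3.625) ≈ 3.04138, h(101/24) ≈ 3.22749.
Sum = Δt · [h(31/24) + h(1.875) + h(59/24) + ...].
Sum ≈ 9.49709.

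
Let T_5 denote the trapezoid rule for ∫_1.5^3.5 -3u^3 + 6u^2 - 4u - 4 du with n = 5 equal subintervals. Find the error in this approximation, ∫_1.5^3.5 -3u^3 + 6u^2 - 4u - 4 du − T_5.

0.88

Exact integral: ∫_1.5^3.5 f(u) du = -57.75.
T_5 = -58.63.
Error = -57.75 − (-58.63) = 0.88.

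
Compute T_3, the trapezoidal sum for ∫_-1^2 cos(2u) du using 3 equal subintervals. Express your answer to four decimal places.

0.0490

Δu = (2 − (-1))/3 = 1.
f(-1) ≈ -0.4161, f(0) ≈ 1.0000, f(1) ≈ -0.4161, f(2) ≈ -0.6536.
T_3 = (Δu/2)·[f(u_0) + 2f(u_1) + 2f(u_2) + f(u_3)].
Sum ≈ 0.0490.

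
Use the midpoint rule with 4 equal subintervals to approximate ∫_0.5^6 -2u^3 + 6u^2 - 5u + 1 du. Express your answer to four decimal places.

-288.3955

Δu = (6 − 0.5)/4 = 1.375.
Midpoints: 1.1875, 2.5625, 3.9375, 5.3125.
f(1.1875) = 357/2048, f(2.5625) = -12425/2048, f(3.9375) = -97807/2048, f(5.3125) = -319677/2048.
Sum = Δu · [f(1.1875) + f(2.5625) + f(3.9375) + f(5.3125)].
Sum ≈ -288.3955.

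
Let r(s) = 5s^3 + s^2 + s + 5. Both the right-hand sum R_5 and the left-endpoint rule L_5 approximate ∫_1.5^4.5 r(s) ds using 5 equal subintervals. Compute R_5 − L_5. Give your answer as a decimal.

R_5 = 705.705.
L_5 = 429.855.
R_5 − L_5 = 275.85.

275.85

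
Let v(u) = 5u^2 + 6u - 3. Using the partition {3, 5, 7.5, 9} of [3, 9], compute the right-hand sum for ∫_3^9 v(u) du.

1796.125

Subinterval widths: 2, 2.5, 1.5.
Right endpoints: 5, 7.5, 9.
v(5) = 152, v(7.5) = 323.25, v(9) = 456.
Sum = Σ Δu_i · v(u_i).
Sum = 1796.125.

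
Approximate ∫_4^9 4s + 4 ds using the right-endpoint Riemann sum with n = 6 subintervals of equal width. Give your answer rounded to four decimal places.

158.3333

Δs = (9 − 4)/6 = 5/6.
Right endpoints: 29/6, 17/3, 6.5, 22/3, 49/6, 9.
f(29/6) = 70/3, f(17/3) = 80/3, f(6.5) = 30, f(22/3) = 100/3, f(49/6) = 110/3, f(9) = 40.
Sum = Δs · [f(29/6) + f(17/3) + f(6.5) + ...].
Sum ≈ 158.3333.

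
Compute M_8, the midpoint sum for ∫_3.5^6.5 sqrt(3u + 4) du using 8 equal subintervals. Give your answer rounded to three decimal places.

Δu = (6.5 − 3.5)/8 = 0.375.
Midpoints: 3.6875, 4.0625, 4.4375, 4.8125, 5.1875, 5.5625, 5.9375, 6.3125.
f(3.6875) ≈ 3.881, f(4.0625) ≈ 4.023, f(4.4375) ≈ 4.161, f(4.8125) ≈ 4.294, f(5.1875) ≈ 4.423, f(5.5625) ≈ 4.548, f(5.9375) ≈ 4.670, f(6.3125) ≈ 4.789.
Sum = Δu · [f(3.6875) + f(4.0625) + f(4.4375) + ...].
Sum ≈ 13.046.

13.046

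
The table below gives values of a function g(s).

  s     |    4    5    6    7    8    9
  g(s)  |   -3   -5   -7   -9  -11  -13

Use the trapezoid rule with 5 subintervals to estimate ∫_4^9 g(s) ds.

-40

Δs = 1.
T_5 = (1/2)·[(-3) + 2·(-5) + 2·(-7) + 2·(-9) + 2·(-11) + (-13)] = -40.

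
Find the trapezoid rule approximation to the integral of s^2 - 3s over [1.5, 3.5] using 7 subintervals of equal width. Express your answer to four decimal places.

Δs = (3.5 − 1.5)/7 = 2/7.
f(1.5) = -2.25, f(25/14) = -425/196, f(29/14) = -377/196, f(33/14) = -297/196, f(37/14) = -185/196, f(41/14) = -41/196, f(45/14) = 135/196, f(3.5) = 1.75.
T_7 = (Δs/2)·[f(s_0) + 2f(s_1) + ... + 2f(s_{6}) + f(s_7)].
Sum ≈ -1.8061.

-1.8061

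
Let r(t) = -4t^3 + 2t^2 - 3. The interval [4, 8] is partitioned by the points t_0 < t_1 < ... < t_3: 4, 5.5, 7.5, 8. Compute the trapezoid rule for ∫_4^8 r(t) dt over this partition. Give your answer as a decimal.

Subinterval widths: 1.5, 2, 0.5.
r(4) = -227, r(5.5) = -608, r(7.5) = -1578, r(8) = -1923.
On each subinterval the trapezoid contributes (Δt_i/2)·[r(t_{i-1}) + r(t_i)].
Sum = -3687.5.

-3687.5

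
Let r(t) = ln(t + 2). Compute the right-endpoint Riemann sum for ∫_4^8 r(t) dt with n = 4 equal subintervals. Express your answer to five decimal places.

8.52516

Δt = (8 − 4)/4 = 1.
Right endpoints: 5, 6, 7, 8.
r(5) ≈ 1.94591, r(6) ≈ 2.07944, r(7) ≈ 2.19722, r(8) ≈ 2.30259.
Sum = Δt · [r(5) + r(6) + r(7) + r(8)].
Sum ≈ 8.52516.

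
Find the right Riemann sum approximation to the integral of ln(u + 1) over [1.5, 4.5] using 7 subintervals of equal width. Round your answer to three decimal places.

4.251

Δu = (4.5 − 1.5)/7 = 3/7.
Right endpoints: 27/14, 33/14, 39/14, 45/14, 51/14, 57/14, 4.5.
f(27/14) ≈ 1.075, f(33/14) ≈ 1.211, f(39/14) ≈ 1.331, f(45/14) ≈ 1.438, f(51/14) ≈ 1.535, f(57/14) ≈ 1.624, f(4.5) ≈ 1.705.
Sum = Δu · [f(27/14) + f(33/14) + f(39/14) + ...].
Sum ≈ 4.251.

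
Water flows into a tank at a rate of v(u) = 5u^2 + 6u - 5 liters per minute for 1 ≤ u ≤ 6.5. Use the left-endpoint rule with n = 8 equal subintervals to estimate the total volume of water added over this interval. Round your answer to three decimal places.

472.216

Δu = (6.5 − 1)/8 = 0.6875.
Left endpoints: 1, 1.6875, 2.375, 3.0625, 3.75, 4.4375, 5.125, 5.8125.
v(1) = 6, v(1.6875) = 19.36328125, v(2.375) = 37.453125, v(3.0625) = 60.26953125, v(3.75) = 87.8125, v(4.4375) = 120.08203125, v(5.125) = 157.078125, v(5.8125) = 198.80078125.
Sum = Δu · [v(1) + v(1.6875) + v(2.375) + ...].
Sum ≈ 472.216.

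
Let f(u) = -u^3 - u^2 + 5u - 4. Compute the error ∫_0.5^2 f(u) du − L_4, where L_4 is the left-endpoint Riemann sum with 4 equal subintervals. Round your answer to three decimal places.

Exact integral: ∫_0.5^2 f(u) du = -3.234375.
L_4 ≈ -2.62793.
Error ≈ -3.234375 − (-2.62793) ≈ -0.606.

-0.606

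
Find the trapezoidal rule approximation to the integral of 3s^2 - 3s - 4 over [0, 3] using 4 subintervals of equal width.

Δs = (3 − 0)/4 = 0.75.
f(0) = -4, f(0.75) = -4.5625, f(1.5) = -1.75, f(2.25) = 4.4375, f(3) = 14.
T_4 = (Δs/2)·[f(s_0) + 2f(s_1) + 2f(s_2) + 2f(s_3) + f(s_4)].
Sum = 2.34375.

2.34375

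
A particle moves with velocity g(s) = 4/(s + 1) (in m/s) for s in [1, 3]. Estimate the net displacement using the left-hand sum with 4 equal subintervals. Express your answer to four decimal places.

3.0381

Δs = (3 − 1)/4 = 0.5.
Left endpoints: 1, 1.5, 2, 2.5.
g(1) = 2, g(1.5) = 1.6, g(2) = 4/3, g(2.5) = 8/7.
Sum = Δs · [g(1) + g(1.5) + g(2) + g(2.5)].
Sum ≈ 3.0381.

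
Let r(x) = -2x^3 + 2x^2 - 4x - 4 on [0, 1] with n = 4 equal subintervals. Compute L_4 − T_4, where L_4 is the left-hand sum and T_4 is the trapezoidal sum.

L_4 = -5.34375.
T_4 = -5.84375.
L_4 − T_4 = 0.5.

0.5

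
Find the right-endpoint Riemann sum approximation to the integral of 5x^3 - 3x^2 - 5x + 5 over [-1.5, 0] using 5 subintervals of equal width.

5.52

Δx = (0 − (-1.5))/5 = 0.3.
Right endpoints: -1.2, -0.9, -0.6, -0.3, 0.
f(-1.2) = -1.96, f(-0.9) = 3.425, f(-0.6) = 5.84, f(-0.3) = 6.095, f(0) = 5.
Sum = Δx · [f(-1.2) + f(-0.9) + f(-0.6) + f(-0.3) + f(0)].
Sum = 5.52.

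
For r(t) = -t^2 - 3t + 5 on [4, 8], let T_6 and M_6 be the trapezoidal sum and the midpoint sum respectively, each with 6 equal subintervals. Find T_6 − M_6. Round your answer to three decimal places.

-0.444

T_6 ≈ -201.62963.
M_6 ≈ -201.18519.
T_6 − M_6 ≈ -0.444.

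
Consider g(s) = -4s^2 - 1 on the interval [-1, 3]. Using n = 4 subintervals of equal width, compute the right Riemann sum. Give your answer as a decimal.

Δs = (3 − (-1))/4 = 1.
Right endpoints: 0, 1, 2, 3.
g(0) = -1, g(1) = -5, g(2) = -17, g(3) = -37.
Sum = Δs · [g(0) + g(1) + g(2) + g(3)].
Sum = -60.

-60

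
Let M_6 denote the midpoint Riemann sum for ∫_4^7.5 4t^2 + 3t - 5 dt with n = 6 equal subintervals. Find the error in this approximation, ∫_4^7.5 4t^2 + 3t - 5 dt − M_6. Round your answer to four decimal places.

0.3970

Exact integral: ∫_4^7.5 f(t) dt ≈ 520.041667.
M_6 ≈ 519.644676.
Error ≈ 520.041667 − 519.644676 ≈ 0.3970.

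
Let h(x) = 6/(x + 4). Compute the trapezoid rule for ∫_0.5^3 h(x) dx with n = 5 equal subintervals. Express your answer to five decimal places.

Δx = (3 − 0.5)/5 = 0.5.
h(0.5) = 4/3, h(1) = 1.2, h(1.5) = 12/11, h(2) = 1, h(2.5) = 12/13, h(3) = 6/7.
T_5 = (Δx/2)·[h(x_0) + 2h(x_1) + ... + 2h(x_{4}) + h(x_5)].
Sum ≈ 2.65461.

2.65461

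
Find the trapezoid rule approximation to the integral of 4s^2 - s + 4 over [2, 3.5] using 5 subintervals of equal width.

Δs = (3.5 − 2)/5 = 0.3.
f(2) = 18, f(2.3) = 22.86, f(2.6) = 28.44, f(2.9) = 34.74, f(3.2) = 41.76, f(3.5) = 49.5.
T_5 = (Δs/2)·[f(s_0) + 2f(s_1) + ... + 2f(s_{4}) + f(s_5)].
Sum = 48.465.

48.465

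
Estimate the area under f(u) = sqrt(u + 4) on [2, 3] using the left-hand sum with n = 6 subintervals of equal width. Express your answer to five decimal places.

Δu = (3 − 2)/6 = 1/6.
Left endpoints: 2, 13/6, 7/3, 2.5, 8/3, 17/6.
f(2) ≈ 2.44949, f(13/6) ≈ 2.48328, f(7/3) ≈ 2.51661, f(2.5) ≈ 2.54951, f(8/3) ≈ 2.58199, f(17/6) ≈ 2.61406.
Sum = Δu · [f(2) + f(13/6) + f(7/3) + ...].
Sum ≈ 2.53249.

2.53249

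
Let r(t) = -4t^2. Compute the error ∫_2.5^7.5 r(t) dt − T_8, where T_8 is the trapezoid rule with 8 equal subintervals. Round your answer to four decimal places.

Exact integral: ∫_2.5^7.5 r(t) dt ≈ -541.666667.
T_8 = -542.96875.
Error ≈ -541.666667 − (-542.96875) ≈ 1.3021.

1.3021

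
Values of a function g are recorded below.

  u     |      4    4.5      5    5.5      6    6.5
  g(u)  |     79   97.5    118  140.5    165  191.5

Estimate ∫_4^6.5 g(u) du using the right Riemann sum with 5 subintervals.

356.25

Δu = 0.5.
Sum = 0.5·[97.5 + 118 + 140.5 + 165 + 191.5] = 356.25.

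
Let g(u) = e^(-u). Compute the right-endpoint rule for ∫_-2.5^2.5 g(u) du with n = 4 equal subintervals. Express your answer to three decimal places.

Δu = (2.5 − (-2.5))/4 = 1.25.
Right endpoints: -1.25, 0, 1.25, 2.5.
g(-1.25) ≈ 3.490, g(0) ≈ 1.000, g(1.25) ≈ 0.287, g(2.5) ≈ 0.082.
Sum = Δu · [g(-1.25) + g(0) + g(1.25) + g(2.5)].
Sum ≈ 6.074.

6.074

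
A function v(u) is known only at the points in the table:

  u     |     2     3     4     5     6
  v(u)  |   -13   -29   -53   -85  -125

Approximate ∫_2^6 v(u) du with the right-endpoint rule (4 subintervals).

-292

Δu = 1.
Sum = 1·[(-29) + (-53) + (-85) + (-125)] = -292.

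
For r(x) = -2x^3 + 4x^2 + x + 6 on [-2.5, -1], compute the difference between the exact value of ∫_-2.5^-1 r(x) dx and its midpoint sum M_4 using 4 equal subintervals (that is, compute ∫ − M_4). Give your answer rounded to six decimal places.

Exact integral: ∫_-2.5^-1 r(x) dx = 44.90625.
M_4 ≈ 44.65136719.
Error ≈ 44.90625 − 44.65136719 ≈ 0.254883.

0.254883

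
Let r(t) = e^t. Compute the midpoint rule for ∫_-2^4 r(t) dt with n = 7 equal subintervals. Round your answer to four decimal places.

52.8306

Δt = (4 − (-2))/7 = 6/7.
Midpoints: -11/7, -5/7, 1/7, 1, 13/7, 19/7, 25/7.
r(-11/7) ≈ 0.2077, r(-5/7) ≈ 0.4895, r(1/7) ≈ 1.1536, r(1) ≈ 2.7183, r(13/7) ≈ 6.4054, r(19/7) ≈ 15.0938, r(25/7) ≈ 35.5674.
Sum = Δt · [r(-11/7) + r(-5/7) + r(1/7) + ...].
Sum ≈ 52.8306.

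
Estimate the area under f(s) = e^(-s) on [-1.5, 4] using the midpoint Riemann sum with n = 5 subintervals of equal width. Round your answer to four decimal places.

Δs = (4 − (-1.5))/5 = 1.1.
Midpoints: -0.95, 0.15, 1.25, 2.35, 3.45.
f(-0.95) ≈ 2.5857, f(0.15) ≈ 0.8607, f(1.25) ≈ 0.2865, f(2.35) ≈ 0.0954, f(3.45) ≈ 0.0317.
Sum = Δs · [f(-0.95) + f(0.15) + f(1.25) + f(2.35) + f(3.45)].
Sum ≈ 4.2460.

4.2460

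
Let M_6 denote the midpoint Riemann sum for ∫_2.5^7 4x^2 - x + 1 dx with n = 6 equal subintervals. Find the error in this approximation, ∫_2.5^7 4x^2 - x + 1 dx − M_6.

0.84375

Exact integral: ∫_2.5^7 f(x) dx = 419.625.
M_6 = 418.78125.
Error = 419.625 − 418.78125 = 0.84375.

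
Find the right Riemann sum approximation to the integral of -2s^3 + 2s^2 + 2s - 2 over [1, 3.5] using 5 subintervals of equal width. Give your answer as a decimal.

-55.625

Δs = (3.5 − 1)/5 = 0.5.
Right endpoints: 1.5, 2, 2.5, 3, 3.5.
f(1.5) = -1.25, f(2) = -6, f(2.5) = -15.75, f(3) = -32, f(3.5) = -56.25.
Sum = Δs · [f(1.5) + f(2) + f(2.5) + f(3) + f(3.5)].
Sum = -55.625.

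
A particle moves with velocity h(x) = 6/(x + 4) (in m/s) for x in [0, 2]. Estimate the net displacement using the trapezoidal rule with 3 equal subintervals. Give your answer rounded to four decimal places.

2.4405

Δx = (2 − 0)/3 = 2/3.
h(0) = 1.5, h(2/3) = 9/7, h(4/3) = 1.125, h(2) = 1.
T_3 = (Δx/2)·[h(x_0) + 2h(x_1) + 2h(x_2) + h(x_3)].
Sum ≈ 2.4405.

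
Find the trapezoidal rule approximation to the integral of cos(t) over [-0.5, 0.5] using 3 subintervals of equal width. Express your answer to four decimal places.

Δt = (0.5 − (-0.5))/3 = 1/3.
f(-0.5) ≈ 0.8776, f(-1/6) ≈ 0.9861, f(1/6) ≈ 0.9861, f(0.5) ≈ 0.8776.
T_3 = (Δt/2)·[f(t_0) + 2f(t_1) + 2f(t_2) + f(t_3)].
Sum ≈ 0.9500.

0.9500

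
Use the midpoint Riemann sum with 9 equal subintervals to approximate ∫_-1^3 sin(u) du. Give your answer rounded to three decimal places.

1.543

Δu = (3 − (-1))/9 = 4/9.
Midpoints: -7/9, -1/3, 1/9, 5/9, 1, 13/9, 17/9, 7/3, 25/9.
f(-7/9) ≈ -0.702, f(-1/3) ≈ -0.327, f(1/9) ≈ 0.111, f(5/9) ≈ 0.527, f(1) ≈ 0.841, f(13/9) ≈ 0.992, f(17/9) ≈ 0.950, f(7/3) ≈ 0.723, f(25/9) ≈ 0.356.
Sum = Δu · [f(-7/9) + f(-1/3) + f(1/9) + ...].
Sum ≈ 1.543.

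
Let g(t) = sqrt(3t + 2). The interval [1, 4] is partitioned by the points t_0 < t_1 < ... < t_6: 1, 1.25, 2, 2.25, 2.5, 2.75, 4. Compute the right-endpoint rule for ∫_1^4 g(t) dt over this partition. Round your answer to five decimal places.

Subinterval widths: 0.25, 0.75, 0.25, 0.25, 0.25, 1.25.
Right endpoints: 1.25, 2, 2.25, 2.5, 2.75, 4.
g(1.25) ≈ 2.39792, g(2) ≈ 2.82843, g(2.25) ≈ 2.95804, g(2.5) ≈ 3.08221, g(2.75) ≈ 3.20156, g(4) ≈ 3.74166.
Sum = Σ Δt_i · g(t_i).
Sum ≈ 9.70832.

9.70832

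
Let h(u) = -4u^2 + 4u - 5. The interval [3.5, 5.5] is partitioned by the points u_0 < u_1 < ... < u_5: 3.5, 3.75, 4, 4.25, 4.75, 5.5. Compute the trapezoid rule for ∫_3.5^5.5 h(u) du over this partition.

Subinterval widths: 0.25, 0.25, 0.25, 0.5, 0.75.
h(3.5) = -40, h(3.75) = -46.25, h(4) = -53, h(4.25) = -60.25, h(4.75) = -76.25, h(5.5) = -104.
On each subinterval the trapezoid contributes (Δu_i/2)·[h(u_{i-1}) + h(u_i)].
Sum = -139.0625.

-139.0625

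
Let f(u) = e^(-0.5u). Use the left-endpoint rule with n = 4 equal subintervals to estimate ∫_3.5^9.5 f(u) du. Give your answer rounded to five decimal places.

Δu = (9.5 − 3.5)/4 = 1.5.
Left endpoints: 3.5, 5, 6.5, 8.
f(3.5) ≈ 0.17377, f(5) ≈ 0.08208, f(6.5) ≈ 0.03877, f(8) ≈ 0.01832.
Sum = Δu · [f(3.5) + f(5) + f(6.5) + f(8)].
Sum ≈ 0.46942.

0.46942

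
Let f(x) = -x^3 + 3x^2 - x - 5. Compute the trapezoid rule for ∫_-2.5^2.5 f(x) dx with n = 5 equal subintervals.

8.75

Δx = (2.5 − (-2.5))/5 = 1.
f(-2.5) = 31.875, f(-1.5) = 6.625, f(-0.5) = -3.625, f(0.5) = -4.875, f(1.5) = -3.125, f(2.5) = -4.375.
T_5 = (Δx/2)·[f(x_0) + 2f(x_1) + ... + 2f(x_{4}) + f(x_5)].
Sum = 8.75.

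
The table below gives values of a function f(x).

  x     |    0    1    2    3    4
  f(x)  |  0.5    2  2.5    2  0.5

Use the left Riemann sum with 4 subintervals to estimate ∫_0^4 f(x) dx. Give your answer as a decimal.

Δx = 1.
Sum = 1·[0.5 + 2 + 2.5 + 2] = 7.

7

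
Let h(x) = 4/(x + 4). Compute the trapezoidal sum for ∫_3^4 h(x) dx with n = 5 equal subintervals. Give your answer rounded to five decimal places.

0.53419

Δx = (4 − 3)/5 = 0.2.
h(3) = 4/7, h(3.2) = 5/9, h(3.4) = 20/37, h(3.6) = 10/19, h(3.8) = 20/39, h(4) = 0.5.
T_5 = (Δx/2)·[h(x_0) + 2h(x_1) + ... + 2h(x_{4}) + h(x_5)].
Sum ≈ 0.53419.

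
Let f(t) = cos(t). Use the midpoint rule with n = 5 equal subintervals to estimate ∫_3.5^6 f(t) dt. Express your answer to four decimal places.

0.0721

Δt = (6 − 3.5)/5 = 0.5.
Midpoints: 3.75, 4.25, 4.75, 5.25, 5.75.
f(3.75) ≈ -0.8206, f(4.25) ≈ -0.4461, f(4.75) ≈ 0.0376, f(5.25) ≈ 0.5121, f(5.75) ≈ 0.8612.
Sum = Δt · [f(3.75) + f(4.25) + f(4.75) + f(5.25) + f(5.75)].
Sum ≈ 0.0721.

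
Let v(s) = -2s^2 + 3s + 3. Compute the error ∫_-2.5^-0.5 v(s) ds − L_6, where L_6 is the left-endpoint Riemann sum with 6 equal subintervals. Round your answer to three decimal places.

Exact integral: ∫_-2.5^-0.5 v(s) ds ≈ -13.33333.
L_6 ≈ -16.40741.
Error ≈ -13.33333 − (-16.40741) ≈ 3.074.

3.074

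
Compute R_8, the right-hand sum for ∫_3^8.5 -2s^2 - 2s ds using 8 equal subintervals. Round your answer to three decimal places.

Δs = (8.5 − 3)/8 = 0.6875.
Right endpoints: 3.6875, 4.375, 5.0625, 5.75, 6.4375, 7.125, 7.8125, 8.5.
f(3.6875) = -34.5703125, f(4.375) = -47.03125, f(5.0625) = -61.3828125, f(5.75) = -77.625, f(6.4375) = -95.7578125, f(7.125) = -115.78125, f(7.8125) = -137.6953125, f(8.5) = -161.5.
Sum = Δs · [f(3.6875) + f(4.375) + f(5.0625) + ...].
Sum ≈ -502.799.

-502.799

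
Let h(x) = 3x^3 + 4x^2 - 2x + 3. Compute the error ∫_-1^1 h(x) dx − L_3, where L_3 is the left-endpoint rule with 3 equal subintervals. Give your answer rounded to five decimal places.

Exact integral: ∫_-1^1 h(x) dx ≈ 8.6666667.
L_3 ≈ 8.5925926.
Error ≈ 8.6666667 − 8.5925926 ≈ 0.07407.

0.07407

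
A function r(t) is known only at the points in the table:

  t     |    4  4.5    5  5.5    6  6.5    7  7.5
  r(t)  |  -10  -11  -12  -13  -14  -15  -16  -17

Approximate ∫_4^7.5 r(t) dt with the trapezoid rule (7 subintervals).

Δt = 0.5.
T_7 = (0.5/2)·[(-10) + 2·(-11) + 2·(-12) + 2·(-13) + 2·(-14) + 2·(-15) + 2·(-16) + (-17)] = -47.25.

-47.25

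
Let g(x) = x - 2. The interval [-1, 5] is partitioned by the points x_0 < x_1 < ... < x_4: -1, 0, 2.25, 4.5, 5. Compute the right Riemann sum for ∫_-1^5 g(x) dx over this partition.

Subinterval widths: 1, 2.25, 2.25, 0.5.
Right endpoints: 0, 2.25, 4.5, 5.
g(0) = -2, g(2.25) = 0.25, g(4.5) = 2.5, g(5) = 3.
Sum = Σ Δx_i · g(x_i).
Sum = 5.6875.

5.6875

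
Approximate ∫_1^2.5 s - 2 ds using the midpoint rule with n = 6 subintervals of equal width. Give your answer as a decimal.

-0.375

Δs = (2.5 − 1)/6 = 0.25.
Midpoints: 1.125, 1.375, 1.625, 1.875, 2.125, 2.375.
f(1.125) = -0.875, f(1.375) = -0.625, f(1.625) = -0.375, f(1.875) = -0.125, f(2.125) = 0.125, f(2.375) = 0.375.
Sum = Δs · [f(1.125) + f(1.375) + f(1.625) + ...].
Sum = -0.375.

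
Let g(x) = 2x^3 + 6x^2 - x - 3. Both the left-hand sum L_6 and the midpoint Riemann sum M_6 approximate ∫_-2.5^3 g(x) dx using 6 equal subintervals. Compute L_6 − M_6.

-35.44921875

L_6 ≈ 50.00607639.
M_6 ≈ 85.45529514.
L_6 − M_6 = -35.44921875.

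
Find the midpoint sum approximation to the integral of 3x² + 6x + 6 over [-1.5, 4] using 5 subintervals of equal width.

Δx = (4 − (-1.5))/5 = 1.1.
Midpoints: -0.95, 0.15, 1.25, 2.35, 3.45.
f(-0.95) = 3.0075, f(0.15) = 6.9675, f(1.25) = 18.1875, f(2.35) = 36.6675, f(3.45) = 62.4075.
Sum = Δx · [f(-0.95) + f(0.15) + f(1.25) + f(2.35) + f(3.45)].
Sum = 139.96125.

139.96125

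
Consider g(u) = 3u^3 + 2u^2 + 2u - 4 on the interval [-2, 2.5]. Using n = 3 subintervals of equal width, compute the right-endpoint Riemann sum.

Δu = (2.5 − (-2))/3 = 1.5.
Right endpoints: -0.5, 1, 2.5.
g(-0.5) = -4.875, g(1) = 3, g(2.5) = 60.375.
Sum = Δu · [g(-0.5) + g(1) + g(2.5)].
Sum = 87.75.

87.75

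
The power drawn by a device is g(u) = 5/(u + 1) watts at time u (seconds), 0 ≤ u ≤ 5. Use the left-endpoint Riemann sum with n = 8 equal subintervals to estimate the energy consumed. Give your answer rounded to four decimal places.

Δu = (5 − 0)/8 = 0.625.
Left endpoints: 0, 0.625, 1.25, 1.875, 2.5, 3.125, 3.75, 4.375.
g(0) = 5, g(0.625) = 40/13, g(1.25) = 20/9, g(1.875) = 40/23, g(2.5) = 10/7, g(3.125) = 40/33, g(3.75) = 20/19, g(4.375) = 40/43.
Sum = Δu · [g(0) + g(0.625) + g(1.25) + ...].
Sum ≈ 10.4136.

10.4136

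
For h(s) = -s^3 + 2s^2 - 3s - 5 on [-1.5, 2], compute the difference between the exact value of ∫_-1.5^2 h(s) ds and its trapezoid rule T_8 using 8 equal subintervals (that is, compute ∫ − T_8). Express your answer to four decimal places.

Exact integral: ∫_-1.5^2 h(s) ds ≈ -15.276042.
T_8 ≈ -15.136475.
Error ≈ -15.276042 − (-15.136475) ≈ -0.1396.

-0.1396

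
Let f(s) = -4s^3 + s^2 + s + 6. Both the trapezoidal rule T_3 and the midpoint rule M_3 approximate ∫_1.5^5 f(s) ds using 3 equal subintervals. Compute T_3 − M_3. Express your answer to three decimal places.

-45.257

T_3 ≈ -577.19213.
M_3 ≈ -531.93519.
T_3 − M_3 ≈ -45.257.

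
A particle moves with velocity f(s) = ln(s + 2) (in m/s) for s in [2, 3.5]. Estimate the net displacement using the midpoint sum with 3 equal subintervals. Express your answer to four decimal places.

2.3316

Δs = (3.5 − 2)/3 = 0.5.
Midpoints: 2.25, 2.75, 3.25.
f(2.25) ≈ 1.4469, f(2.75) ≈ 1.5581, f(3.25) ≈ 1.6582.
Sum = Δs · [f(2.25) + f(2.75) + f(3.25)].
Sum ≈ 2.3316.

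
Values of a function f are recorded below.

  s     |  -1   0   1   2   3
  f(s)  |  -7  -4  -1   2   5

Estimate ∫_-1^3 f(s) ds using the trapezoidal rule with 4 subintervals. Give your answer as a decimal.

Δs = 1.
T_4 = (1/2)·[(-7) + 2·(-4) + 2·(-1) + 2·2 + 5] = -4.

-4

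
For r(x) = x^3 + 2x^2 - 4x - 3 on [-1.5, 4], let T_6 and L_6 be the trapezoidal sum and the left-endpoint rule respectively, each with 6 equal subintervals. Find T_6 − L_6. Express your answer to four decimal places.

T_6 ≈ 68.080006.
L_6 ≈ 34.678964.
T_6 − L_6 ≈ 33.4010.

33.4010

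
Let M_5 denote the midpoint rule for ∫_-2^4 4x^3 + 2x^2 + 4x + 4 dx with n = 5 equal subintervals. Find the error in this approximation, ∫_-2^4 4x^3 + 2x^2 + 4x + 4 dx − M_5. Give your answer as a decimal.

Exact integral: ∫_-2^4 f(x) dx = 336.
M_5 = 325.92.
Error = 336 − 325.92 = 10.08.

10.08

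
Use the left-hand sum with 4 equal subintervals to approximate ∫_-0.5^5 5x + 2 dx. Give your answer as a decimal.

Δx = (5 − (-0.5))/4 = 1.375.
Left endpoints: -0.5, 0.875, 2.25, 3.625.
f(-0.5) = -0.5, f(0.875) = 6.375, f(2.25) = 13.25, f(3.625) = 20.125.
Sum = Δx · [f(-0.5) + f(0.875) + f(2.25) + f(3.625)].
Sum = 53.96875.

53.96875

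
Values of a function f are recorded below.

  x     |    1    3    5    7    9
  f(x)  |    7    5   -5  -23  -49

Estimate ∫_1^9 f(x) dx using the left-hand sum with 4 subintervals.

-32

Δx = 2.
Sum = 2·[7 + 5 + (-5) + (-23)] = -32.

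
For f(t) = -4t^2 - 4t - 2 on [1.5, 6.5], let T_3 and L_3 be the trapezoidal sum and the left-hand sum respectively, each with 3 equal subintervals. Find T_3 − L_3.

T_3 ≈ -460.92593.
L_3 ≈ -310.92593.
T_3 − L_3 = -150.

-150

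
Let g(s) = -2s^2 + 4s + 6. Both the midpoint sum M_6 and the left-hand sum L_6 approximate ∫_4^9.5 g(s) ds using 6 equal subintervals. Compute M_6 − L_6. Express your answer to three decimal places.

-55.668

M_6 ≈ -346.64641.
L_6 ≈ -290.97801.
M_6 − L_6 ≈ -55.668.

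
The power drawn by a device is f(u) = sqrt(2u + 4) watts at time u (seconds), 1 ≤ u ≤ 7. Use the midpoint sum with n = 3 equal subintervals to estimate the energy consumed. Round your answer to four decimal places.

Δu = (7 − 1)/3 = 2.
Midpoints: 2, 4, 6.
f(2) ≈ 2.8284, f(4) ≈ 3.4641, f(6) ≈ 4.0000.
Sum = Δu · [f(2) + f(4) + f(6)].
Sum ≈ 20.5851.

20.5851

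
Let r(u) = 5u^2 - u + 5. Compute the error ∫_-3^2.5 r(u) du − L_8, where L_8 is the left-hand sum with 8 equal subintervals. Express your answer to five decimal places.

-8.78353

Exact integral: ∫_-3^2.5 r(u) du ≈ 99.9166667.
L_8 ≈ 108.7001953.
Error ≈ 99.9166667 − 108.7001953 ≈ -8.78353.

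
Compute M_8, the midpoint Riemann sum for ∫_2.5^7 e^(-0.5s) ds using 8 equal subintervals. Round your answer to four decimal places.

0.5109

Δs = (7 − 2.5)/8 = 0.5625.
Midpoints: 2.78125, 3.34375, 3.90625, 4.46875, 5.03125, 5.59375, 6.15625, 6.71875.
f(2.78125) ≈ 0.2489, f(3.34375) ≈ 0.1879, f(3.90625) ≈ 0.1418, f(4.46875) ≈ 0.1071, f(5.03125) ≈ 0.0808, f(5.59375) ≈ 0.0610, f(6.15625) ≈ 0.0460, f(6.71875) ≈ 0.0348.
Sum = Δs · [f(2.78125) + f(3.34375) + f(3.90625) + ...].
Sum ≈ 0.5109.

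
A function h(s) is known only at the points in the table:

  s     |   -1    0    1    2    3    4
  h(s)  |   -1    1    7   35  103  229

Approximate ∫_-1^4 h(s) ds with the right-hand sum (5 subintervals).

375

Δs = 1.
Sum = 1·[1 + 7 + 35 + 103 + 229] = 375.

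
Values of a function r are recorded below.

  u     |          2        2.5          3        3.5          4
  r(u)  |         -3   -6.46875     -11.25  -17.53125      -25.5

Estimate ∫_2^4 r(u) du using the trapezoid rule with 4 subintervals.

Δu = 0.5.
T_4 = (0.5/2)·[(-3) + 2·(-6.46875) + 2·(-11.25) + 2·(-17.53125) + (-25.5)] = -24.75.

-24.75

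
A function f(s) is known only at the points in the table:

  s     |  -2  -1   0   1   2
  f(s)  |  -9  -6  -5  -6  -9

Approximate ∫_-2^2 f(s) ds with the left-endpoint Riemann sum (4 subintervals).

Δs = 1.
Sum = 1·[(-9) + (-6) + (-5) + (-6)] = -26.

-26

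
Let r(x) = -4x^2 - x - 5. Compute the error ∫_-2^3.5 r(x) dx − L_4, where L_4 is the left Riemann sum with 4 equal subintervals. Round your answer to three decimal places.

-19.536

Exact integral: ∫_-2^3.5 r(x) dx ≈ -99.45833.
L_4 = -79.921875.
Error ≈ -99.45833 − (-79.921875) ≈ -19.536.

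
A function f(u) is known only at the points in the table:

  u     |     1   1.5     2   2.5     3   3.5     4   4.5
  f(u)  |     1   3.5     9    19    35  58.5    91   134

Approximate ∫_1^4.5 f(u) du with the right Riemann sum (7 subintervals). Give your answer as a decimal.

Δu = 0.5.
Sum = 0.5·[3.5 + 9 + 19 + 35 + 58.5 + 91 + 134] = 175.

175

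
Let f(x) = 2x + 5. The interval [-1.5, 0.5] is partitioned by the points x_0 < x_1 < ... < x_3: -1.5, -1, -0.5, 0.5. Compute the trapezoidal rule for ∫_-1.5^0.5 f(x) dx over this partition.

8

Subinterval widths: 0.5, 0.5, 1.
f(-1.5) = 2, f(-1) = 3, f(-0.5) = 4, f(0.5) = 6.
On each subinterval the trapezoid contributes (Δx_i/2)·[f(x_{i-1}) + f(x_i)].
Sum = 8.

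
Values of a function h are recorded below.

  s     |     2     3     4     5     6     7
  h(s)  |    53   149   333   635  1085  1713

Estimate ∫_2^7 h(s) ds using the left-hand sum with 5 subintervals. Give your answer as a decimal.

Δs = 1.
Sum = 1·[53 + 149 + 333 + 635 + 1085] = 2255.

2255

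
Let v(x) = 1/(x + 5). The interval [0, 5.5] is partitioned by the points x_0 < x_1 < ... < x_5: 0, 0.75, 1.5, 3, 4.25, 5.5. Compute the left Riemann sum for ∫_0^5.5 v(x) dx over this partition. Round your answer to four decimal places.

Subinterval widths: 0.75, 0.75, 1.5, 1.25, 1.25.
Left endpoints: 0, 0.75, 1.5, 3, 4.25.
v(0) = 0.2, v(0.75) = 4/23, v(1.5) = 2/13, v(3) = 0.125, v(4.25) = 4/37.
Sum = Σ Δx_i · v(x_i).
Sum ≈ 0.8026.

0.8026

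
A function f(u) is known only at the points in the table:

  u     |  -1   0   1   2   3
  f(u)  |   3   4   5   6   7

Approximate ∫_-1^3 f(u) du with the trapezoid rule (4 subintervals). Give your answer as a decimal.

Δu = 1.
T_4 = (1/2)·[3 + 2·4 + 2·5 + 2·6 + 7] = 20.

20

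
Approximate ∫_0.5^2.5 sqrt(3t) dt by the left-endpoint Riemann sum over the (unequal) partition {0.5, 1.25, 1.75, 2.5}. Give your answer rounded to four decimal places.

Subinterval widths: 0.75, 0.5, 0.75.
Left endpoints: 0.5, 1.25, 1.75.
f(0.5) ≈ 1.2247, f(1.25) ≈ 1.9365, f(1.75) ≈ 2.2913.
Sum = Σ Δt_i · f(t_i).
Sum ≈ 3.6053.

3.6053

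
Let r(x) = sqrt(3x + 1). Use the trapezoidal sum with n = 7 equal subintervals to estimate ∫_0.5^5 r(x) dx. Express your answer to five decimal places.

13.32427

Δx = (5 − 0.5)/7 = 9/14.
r(0.5) ≈ 1.58114, r(8/7) ≈ 2.10442, r(25/14) ≈ 2.52134, r(17/7) ≈ 2.87849, r(43/14) ≈ 3.19598, r(26/7) ≈ 3.48466, r(61/14) ≈ 3.75119, r(5) ≈ 4.00000.
T_7 = (Δx/2)·[r(x_0) + 2r(x_1) + ... + 2r(x_{6}) + r(x_7)].
Sum ≈ 13.32427.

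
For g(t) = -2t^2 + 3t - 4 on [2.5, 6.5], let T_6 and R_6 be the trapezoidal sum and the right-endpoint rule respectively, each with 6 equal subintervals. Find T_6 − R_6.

20

T_6 ≈ -135.25926.
R_6 ≈ -155.25926.
T_6 − R_6 = 20.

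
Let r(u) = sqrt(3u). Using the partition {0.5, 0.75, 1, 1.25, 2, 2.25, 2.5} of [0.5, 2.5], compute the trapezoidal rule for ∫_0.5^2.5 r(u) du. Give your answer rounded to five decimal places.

Subinterval widths: 0.25, 0.25, 0.25, 0.75, 0.25, 0.25.
r(0.5) ≈ 1.22474, r(0.75) ≈ 1.50000, r(1) ≈ 1.73205, r(1.25) ≈ 1.93649, r(2) ≈ 2.44949, r(2.25) ≈ 2.59808, r(2.5) ≈ 2.73861.
On each subinterval the trapezoid contributes (Δu_i/2)·[r(u_{i-1}) + r(u_i)].
Sum ≈ 4.14594.

4.14594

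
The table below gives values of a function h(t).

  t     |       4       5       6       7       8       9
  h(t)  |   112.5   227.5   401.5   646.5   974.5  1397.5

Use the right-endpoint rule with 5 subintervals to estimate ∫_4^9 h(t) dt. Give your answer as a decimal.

Δt = 1.
Sum = 1·[227.5 + 401.5 + 646.5 + 974.5 + 1397.5] = 3647.5.

3647.5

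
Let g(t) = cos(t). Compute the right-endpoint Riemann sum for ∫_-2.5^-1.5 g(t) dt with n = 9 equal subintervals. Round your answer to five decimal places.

-0.35017

Δt = (-1.5 − (-2.5))/9 = 1/9.
Right endpoints: -43/18, -41/18, -13/6, -37/18, -35/18, -11/6, -31/18, -29/18, -1.5.
g(-43/18) ≈ -0.72984, g(-41/18) ≈ -0.64954, g(-13/6) ≈ -0.56123, g(-37/18) ≈ -0.46600, g(-35/18) ≈ -0.36501, g(-11/6) ≈ -0.25953, g(-31/18) ≈ -0.15085, g(-29/18) ≈ -0.04030, g(-1.5) ≈ 0.07074.
Sum = Δt · [g(-43/18) + g(-41/18) + g(-13/6) + ...].
Sum ≈ -0.35017.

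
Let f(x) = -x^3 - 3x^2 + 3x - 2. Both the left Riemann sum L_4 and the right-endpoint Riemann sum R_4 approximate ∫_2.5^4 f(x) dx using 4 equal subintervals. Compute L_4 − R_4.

L_4 ≈ -77.721680.
R_4 ≈ -105.143555.
L_4 − R_4 = 27.421875.

27.421875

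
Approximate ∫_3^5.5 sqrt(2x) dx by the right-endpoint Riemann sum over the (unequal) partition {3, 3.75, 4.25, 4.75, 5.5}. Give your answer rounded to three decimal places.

7.540

Subinterval widths: 0.75, 0.5, 0.5, 0.75.
Right endpoints: 3.75, 4.25, 4.75, 5.5.
f(3.75) ≈ 2.739, f(4.25) ≈ 2.915, f(4.75) ≈ 3.082, f(5.5) ≈ 3.317.
Sum = Σ Δx_i · f(x_i).
Sum ≈ 7.540.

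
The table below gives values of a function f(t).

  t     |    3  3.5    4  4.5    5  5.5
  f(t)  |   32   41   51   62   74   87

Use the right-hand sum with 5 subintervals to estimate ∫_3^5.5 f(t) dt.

157.5

Δt = 0.5.
Sum = 0.5·[41 + 51 + 62 + 74 + 87] = 157.5.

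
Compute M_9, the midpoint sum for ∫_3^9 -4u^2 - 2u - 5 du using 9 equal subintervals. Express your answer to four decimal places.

-1037.1111

Δu = (9 − 3)/9 = 2/3.
Midpoints: 10/3, 4, 14/3, 16/3, 6, 20/3, 22/3, 8, 26/3.
f(10/3) = -505/9, f(4) = -77, f(14/3) = -913/9, f(16/3) = -1165/9, f(6) = -161, f(20/3) = -1765/9, f(22/3) = -2113/9, f(8) = -277, f(26/3) = -2905/9.
Sum = Δu · [f(10/3) + f(4) + f(14/3) + ...].
Sum ≈ -1037.1111.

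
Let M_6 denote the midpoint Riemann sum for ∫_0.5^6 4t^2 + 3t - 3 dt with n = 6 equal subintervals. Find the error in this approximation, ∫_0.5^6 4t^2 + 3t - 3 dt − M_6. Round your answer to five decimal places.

1.54051

Exact integral: ∫_0.5^6 f(t) dt ≈ 324.9583333.
M_6 ≈ 323.4178241.
Error ≈ 324.9583333 − 323.4178241 ≈ 1.54051.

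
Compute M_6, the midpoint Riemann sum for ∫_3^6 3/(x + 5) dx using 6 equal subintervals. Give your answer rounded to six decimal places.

0.955131

Δx = (6 − 3)/6 = 0.5.
Midpoints: 3.25, 3.75, 4.25, 4.75, 5.25, 5.75.
f(3.25) = 4/11, f(3.75) = 12/35, f(4.25) = 12/37, f(4.75) = 4/13, f(5.25) = 12/41, f(5.75) = 12/43.
Sum = Δx · [f(3.25) + f(3.75) + f(4.25) + ...].
Sum ≈ 0.955131.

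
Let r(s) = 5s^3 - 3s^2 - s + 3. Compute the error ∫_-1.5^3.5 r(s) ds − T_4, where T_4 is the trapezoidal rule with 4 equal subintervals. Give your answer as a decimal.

Exact integral: ∫_-1.5^3.5 r(s) ds = 145.
T_4 = 160.625.
Error = 145 − 160.625 = -15.625.

-15.625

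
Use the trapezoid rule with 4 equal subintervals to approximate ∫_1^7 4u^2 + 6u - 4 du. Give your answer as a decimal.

Δu = (7 − 1)/4 = 1.5.
f(1) = 6, f(2.5) = 36, f(4) = 84, f(5.5) = 150, f(7) = 234.
T_4 = (Δu/2)·[f(u_0) + 2f(u_1) + 2f(u_2) + 2f(u_3) + f(u_4)].
Sum = 585.

585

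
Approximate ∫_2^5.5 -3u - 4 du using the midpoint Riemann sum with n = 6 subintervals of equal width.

Δu = (5.5 − 2)/6 = 7/12.
Midpoints: 55/24, 2.875, 83/24, 97/24, 4.625, 125/24.
f(55/24) = -10.875, f(2.875) = -12.625, f(83/24) = -14.375, f(97/24) = -16.125, f(4.625) = -17.875, f(125/24) = -19.625.
Sum = Δu · [f(55/24) + f(2.875) + f(83/24) + ...].
Sum = -53.375.

-53.375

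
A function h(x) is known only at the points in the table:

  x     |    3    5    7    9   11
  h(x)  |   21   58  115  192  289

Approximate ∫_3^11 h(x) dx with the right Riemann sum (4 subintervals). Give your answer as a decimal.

Δx = 2.
Sum = 2·[58 + 115 + 192 + 289] = 1308.

1308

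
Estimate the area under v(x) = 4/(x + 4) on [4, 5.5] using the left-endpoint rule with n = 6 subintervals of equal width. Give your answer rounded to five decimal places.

Δx = (5.5 − 4)/6 = 0.25.
Left endpoints: 4, 4.25, 4.5, 4.75, 5, 5.25.
v(4) = 0.5, v(4.25) = 16/33, v(4.5) = 8/17, v(4.75) = 16/35, v(5) = 4/9, v(5.25) = 16/37.
Sum = Δx · [v(4) + v(4.25) + v(4.5) + ...].
Sum ≈ 0.69736.

0.69736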